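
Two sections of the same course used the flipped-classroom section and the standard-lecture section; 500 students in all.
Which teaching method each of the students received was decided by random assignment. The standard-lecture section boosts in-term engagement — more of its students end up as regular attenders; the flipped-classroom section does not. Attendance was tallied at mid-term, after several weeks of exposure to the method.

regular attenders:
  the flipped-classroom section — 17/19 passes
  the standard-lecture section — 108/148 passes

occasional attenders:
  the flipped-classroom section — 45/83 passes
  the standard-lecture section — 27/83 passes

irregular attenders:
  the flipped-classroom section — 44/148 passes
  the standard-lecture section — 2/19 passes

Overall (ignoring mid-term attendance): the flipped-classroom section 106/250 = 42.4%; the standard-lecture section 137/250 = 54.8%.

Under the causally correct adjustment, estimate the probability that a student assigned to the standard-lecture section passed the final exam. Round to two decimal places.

0.55

The stratified and pooled comparisons disagree (the flipped-classroom section wins within each mid-term attendance; the standard-lecture section wins overall), so the answer turns on the causal role of mid-term attendance.
Because the teaching method influences mid-term attendance, mid-term attendance is a post-treatment mediator, not a confounder. Stratifying on it would bias the estimate; the causal effect is the crude pooled difference.
So P(outcome | do(the standard-lecture section)) is just the pooled rate for the standard-lecture section: 137/250 = 0.548.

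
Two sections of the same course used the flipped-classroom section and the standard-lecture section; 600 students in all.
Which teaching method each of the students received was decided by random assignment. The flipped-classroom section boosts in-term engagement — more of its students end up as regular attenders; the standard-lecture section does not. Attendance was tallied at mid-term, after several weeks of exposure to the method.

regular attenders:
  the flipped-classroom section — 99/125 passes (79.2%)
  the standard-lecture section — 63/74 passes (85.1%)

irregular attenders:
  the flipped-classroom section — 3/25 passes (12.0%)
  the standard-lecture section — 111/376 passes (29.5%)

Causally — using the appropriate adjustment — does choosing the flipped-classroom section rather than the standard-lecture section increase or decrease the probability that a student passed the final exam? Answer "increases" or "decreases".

Within every mid-term attendance level the standard-lecture section has the higher rate, yet pooled the flipped-classroom section does — Simpson's reversal.
Because the teaching method influences mid-term attendance, mid-term attendance is a post-treatment mediator, not a confounder. Stratifying on it would bias the estimate; the causal effect is the crude pooled difference.
Pooled: the flipped-classroom section 68.0% vs the standard-lecture section 38.7%; the flipped-classroom section is higher overall.

increases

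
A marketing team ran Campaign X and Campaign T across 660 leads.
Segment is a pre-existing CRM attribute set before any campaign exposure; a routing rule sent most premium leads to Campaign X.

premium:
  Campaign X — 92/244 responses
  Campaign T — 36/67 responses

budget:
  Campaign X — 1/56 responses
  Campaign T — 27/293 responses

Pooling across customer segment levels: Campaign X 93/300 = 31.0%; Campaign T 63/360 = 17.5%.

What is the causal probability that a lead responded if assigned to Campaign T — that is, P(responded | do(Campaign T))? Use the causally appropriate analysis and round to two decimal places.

0.30

The stratified and pooled comparisons disagree (Campaign T wins within each customer segment; Campaign X wins overall), so the answer turns on the causal role of customer segment.
The imbalance in customer segment arose from how leads were allocated, not from anything the campaign did; and customer segment independently affects the outcome. The pooled gap is confounded — condition on customer segment.
Standardising Campaign T to the population customer segment mix: 0.471·36/67 + 0.529·27/293 = 0.302.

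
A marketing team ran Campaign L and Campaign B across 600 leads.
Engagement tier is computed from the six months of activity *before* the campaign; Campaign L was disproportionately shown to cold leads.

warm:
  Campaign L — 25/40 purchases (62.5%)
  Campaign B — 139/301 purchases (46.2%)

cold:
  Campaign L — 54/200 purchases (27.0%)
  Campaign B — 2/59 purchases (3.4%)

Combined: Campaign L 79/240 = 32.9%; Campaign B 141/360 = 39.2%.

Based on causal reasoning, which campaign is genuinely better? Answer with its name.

Campaign L

The engagement tier-specific comparison favours Campaign L throughout, but the pooled figures favour Campaign B. The question is whether to condition on engagement tier.
Engagement tier satisfies the back-door criterion: it is not a descendant of the campaign, and it blocks the spurious path from campaign to outcome. Adjusting for it (i.e., using the within-engagement tier rates) gives the causal effect.
Within each level — warm: 62.5% vs 46.2%; cold: 27.0% vs 3.4% — Campaign L is higher every time.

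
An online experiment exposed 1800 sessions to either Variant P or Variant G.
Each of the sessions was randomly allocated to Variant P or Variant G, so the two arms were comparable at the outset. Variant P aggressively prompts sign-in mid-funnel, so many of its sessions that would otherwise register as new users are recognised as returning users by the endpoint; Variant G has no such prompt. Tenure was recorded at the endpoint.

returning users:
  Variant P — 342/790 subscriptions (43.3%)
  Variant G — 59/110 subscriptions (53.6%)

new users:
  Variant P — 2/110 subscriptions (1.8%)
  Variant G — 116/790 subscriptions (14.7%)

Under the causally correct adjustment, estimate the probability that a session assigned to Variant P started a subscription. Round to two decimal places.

0.38

The user tenure-specific comparison favours Variant G throughout, but the pooled figures favour Variant P. The question is whether to condition on user tenure.
Because the variant influences user tenure, user tenure is a post-treatment mediator, not a confounder. Stratifying on it would bias the estimate; the causal effect is the crude pooled difference.
So P(outcome | do(Variant P)) is just the pooled rate for Variant P: 344/900 = 0.382.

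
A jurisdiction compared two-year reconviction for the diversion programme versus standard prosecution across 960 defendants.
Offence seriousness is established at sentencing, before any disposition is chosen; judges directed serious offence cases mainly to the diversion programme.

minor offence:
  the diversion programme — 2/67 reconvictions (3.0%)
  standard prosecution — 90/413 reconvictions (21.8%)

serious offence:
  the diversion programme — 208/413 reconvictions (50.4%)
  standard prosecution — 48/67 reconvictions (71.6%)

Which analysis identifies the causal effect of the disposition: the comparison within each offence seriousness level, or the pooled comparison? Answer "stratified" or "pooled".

stratified

The offence seriousness-specific comparison favours the diversion programme throughout, but the pooled figures favour standard prosecution. The question is whether to condition on offence seriousness.
Offence seriousness satisfies the back-door criterion: it is not a descendant of the disposition, and it blocks the spurious path from disposition to outcome. Adjusting for it (i.e., using the within-offence seriousness rates) gives the causal effect.
Within each level — minor offence: 3.0% vs 21.8%; serious offence: 50.4% vs 71.6% — the diversion programme is lower every time.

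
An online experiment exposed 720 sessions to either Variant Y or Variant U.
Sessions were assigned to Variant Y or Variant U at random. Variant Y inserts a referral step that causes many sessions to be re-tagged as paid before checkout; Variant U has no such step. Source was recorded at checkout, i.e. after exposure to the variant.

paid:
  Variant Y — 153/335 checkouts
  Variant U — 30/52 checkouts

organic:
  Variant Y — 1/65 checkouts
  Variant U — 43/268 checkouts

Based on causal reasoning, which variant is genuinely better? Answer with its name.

The distribution of traffic source is itself part of what the variant does — it is an intermediate outcome. Holding it fixed would remove that part of the effect; the total effect is the pooled difference.
Pooled: Variant Y 38.5% vs Variant U 22.8%; Variant Y is higher overall.

Variant Y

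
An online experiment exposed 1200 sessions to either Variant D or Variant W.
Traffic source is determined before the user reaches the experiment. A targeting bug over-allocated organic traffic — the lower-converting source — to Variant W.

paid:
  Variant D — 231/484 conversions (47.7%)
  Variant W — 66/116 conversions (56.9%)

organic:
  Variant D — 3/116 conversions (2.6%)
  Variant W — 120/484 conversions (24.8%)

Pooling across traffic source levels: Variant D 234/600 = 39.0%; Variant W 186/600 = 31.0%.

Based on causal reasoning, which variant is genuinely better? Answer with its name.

Here traffic source is a common cause — it drives both which variant a case falls under and the outcome. The crude comparison mixes populations; the stratum-specific rates are the causally relevant ones.
Within each level — paid: 47.7% vs 56.9%; organic: 2.6% vs 24.8% — Variant W is higher every time.

Variant W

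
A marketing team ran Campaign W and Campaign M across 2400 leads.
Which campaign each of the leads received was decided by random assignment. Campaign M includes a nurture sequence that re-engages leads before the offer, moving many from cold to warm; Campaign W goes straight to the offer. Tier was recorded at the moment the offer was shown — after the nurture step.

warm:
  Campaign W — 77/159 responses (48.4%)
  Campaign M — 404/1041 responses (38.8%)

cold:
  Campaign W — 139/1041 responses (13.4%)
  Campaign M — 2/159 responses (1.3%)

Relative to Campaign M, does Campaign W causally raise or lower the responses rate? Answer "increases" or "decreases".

decreases

Campaign W is higher inside every engagement tier stratum but Campaign M is higher in aggregate. Whether to stratify depends on how engagement tier relates to the campaign.
Engagement tier lies on the pathway campaign → engagement tier → outcome, so adjusting for it blocks the indirect effect. For the total causal effect of campaign, use the unadjusted pooled rates.
Pooled: Campaign W 18.0% vs Campaign M 33.8%; Campaign M is higher overall.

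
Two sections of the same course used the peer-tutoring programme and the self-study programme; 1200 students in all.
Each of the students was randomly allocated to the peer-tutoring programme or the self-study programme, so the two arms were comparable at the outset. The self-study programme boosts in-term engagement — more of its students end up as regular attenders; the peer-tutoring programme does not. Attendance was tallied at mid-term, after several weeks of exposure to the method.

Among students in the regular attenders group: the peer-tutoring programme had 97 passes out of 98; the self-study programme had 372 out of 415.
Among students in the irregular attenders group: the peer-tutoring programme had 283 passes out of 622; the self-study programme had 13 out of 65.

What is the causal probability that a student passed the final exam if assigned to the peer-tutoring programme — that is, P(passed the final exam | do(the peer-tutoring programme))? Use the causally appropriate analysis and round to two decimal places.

Stratifying would compare teaching methods among students the teaching methods themselves sorted into mid-term attendance groups — a form of selection on an intermediate. The unconditioned pooled rates give the total causal effect.
So P(outcome | do(the peer-tutoring programme)) is just the pooled rate for the peer-tutoring programme: 380/720 = 0.528.

0.53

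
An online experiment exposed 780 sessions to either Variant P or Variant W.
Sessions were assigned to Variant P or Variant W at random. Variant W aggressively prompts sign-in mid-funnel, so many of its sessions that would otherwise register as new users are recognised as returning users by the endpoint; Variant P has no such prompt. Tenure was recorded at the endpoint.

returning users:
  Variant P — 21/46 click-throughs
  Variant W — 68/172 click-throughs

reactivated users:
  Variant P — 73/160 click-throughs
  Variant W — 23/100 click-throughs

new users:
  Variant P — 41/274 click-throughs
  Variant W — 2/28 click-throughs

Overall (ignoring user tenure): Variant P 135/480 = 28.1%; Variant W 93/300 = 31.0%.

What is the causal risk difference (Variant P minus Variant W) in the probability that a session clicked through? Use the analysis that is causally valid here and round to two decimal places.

-0.03

Within every user tenure level Variant P has the higher rate, yet pooled Variant W does — Simpson's reversal.
User tenure is downstream of the variant. One should not condition on a consequence of treatment, so the overall rates are the right comparison.
The causal difference is the pooled difference: 0.281 − 0.310 = -0.029.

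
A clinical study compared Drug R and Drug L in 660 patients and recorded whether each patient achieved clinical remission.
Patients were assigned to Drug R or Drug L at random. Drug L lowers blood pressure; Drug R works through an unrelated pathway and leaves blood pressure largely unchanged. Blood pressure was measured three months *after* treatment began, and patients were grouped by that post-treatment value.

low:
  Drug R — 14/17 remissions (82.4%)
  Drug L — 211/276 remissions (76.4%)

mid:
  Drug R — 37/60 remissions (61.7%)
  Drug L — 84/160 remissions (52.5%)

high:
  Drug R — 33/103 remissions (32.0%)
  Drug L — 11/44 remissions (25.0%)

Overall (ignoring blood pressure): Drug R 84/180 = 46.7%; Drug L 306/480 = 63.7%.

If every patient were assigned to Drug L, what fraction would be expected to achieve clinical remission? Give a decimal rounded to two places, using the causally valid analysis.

0.64

The blood pressure-specific comparison favours Drug R throughout, but the pooled figures favour Drug L. The question is whether to condition on blood pressure.
Blood pressure is downstream of the drug. One should not condition on a consequence of treatment, so the overall rates are the right comparison.
So P(outcome | do(Drug L)) is just the pooled rate for Drug L: 306/480 = 0.637.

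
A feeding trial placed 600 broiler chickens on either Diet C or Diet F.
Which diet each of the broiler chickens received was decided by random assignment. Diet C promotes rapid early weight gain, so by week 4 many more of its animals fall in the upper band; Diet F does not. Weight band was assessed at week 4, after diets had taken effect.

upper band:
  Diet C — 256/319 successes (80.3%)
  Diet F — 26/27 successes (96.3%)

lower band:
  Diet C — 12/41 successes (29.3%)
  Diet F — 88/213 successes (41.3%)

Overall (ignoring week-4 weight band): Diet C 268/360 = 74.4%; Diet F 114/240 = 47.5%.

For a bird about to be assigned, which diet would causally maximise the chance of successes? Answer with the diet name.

Diet C

Within every week-4 weight band level Diet F has the higher rate, yet pooled Diet C does — Simpson's reversal.
Week-4 weight band lies on the pathway diet → week-4 weight band → outcome, so adjusting for it blocks the indirect effect. For the total causal effect of diet, use the unadjusted pooled rates.
Pooled: Diet C 74.4% vs Diet F 47.5%; Diet C is higher overall.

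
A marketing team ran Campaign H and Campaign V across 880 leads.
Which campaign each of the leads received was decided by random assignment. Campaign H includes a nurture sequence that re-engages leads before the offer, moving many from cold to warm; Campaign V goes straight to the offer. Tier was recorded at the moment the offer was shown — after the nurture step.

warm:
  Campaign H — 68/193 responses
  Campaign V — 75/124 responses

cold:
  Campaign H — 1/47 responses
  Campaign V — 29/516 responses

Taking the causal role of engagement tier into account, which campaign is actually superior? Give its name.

The stratified and pooled comparisons disagree (Campaign V wins within each engagement tier; Campaign H wins overall), so the answer turns on the causal role of engagement tier.
Engagement tier lies on the pathway campaign → engagement tier → outcome, so adjusting for it blocks the indirect effect. For the total causal effect of campaign, use the unadjusted pooled rates.
Pooled: Campaign H 28.7% vs Campaign V 16.2%; Campaign H is higher overall.

Campaign H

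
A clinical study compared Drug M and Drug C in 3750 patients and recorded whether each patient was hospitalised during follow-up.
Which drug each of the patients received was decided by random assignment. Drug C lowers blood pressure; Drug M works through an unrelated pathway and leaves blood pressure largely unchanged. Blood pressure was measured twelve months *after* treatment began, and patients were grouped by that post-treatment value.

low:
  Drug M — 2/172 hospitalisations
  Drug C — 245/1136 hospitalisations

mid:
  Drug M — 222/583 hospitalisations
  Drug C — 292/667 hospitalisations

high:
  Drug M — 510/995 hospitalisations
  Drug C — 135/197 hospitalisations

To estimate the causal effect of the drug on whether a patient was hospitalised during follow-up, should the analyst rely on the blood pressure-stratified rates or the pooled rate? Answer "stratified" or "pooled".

The distribution of blood pressure is itself part of what the drug does — it is an intermediate outcome. Holding it fixed would remove that part of the effect; the total effect is the pooled difference.
Pooled: Drug M 41.9% vs Drug C 33.6%; Drug C is lower overall.

pooled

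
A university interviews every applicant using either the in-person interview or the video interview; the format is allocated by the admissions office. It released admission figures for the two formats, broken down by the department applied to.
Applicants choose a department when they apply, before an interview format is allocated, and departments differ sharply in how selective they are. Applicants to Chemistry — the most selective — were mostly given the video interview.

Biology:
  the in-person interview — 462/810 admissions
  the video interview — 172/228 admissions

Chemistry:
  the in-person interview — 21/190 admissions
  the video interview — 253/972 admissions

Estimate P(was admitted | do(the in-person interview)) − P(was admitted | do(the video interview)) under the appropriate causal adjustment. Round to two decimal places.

The department-specific comparison favours the video interview throughout, but the pooled figures favour the in-person interview. The question is whether to condition on department.
The imbalance in department arose from how applicants were allocated, not from anything the interview format did; and department independently affects the outcome. The pooled gap is confounded — condition on department.
Adjusting over the population distribution of department: 0.472·(0.570−0.754) + 0.528·(0.111−0.260) = -0.166.

-0.17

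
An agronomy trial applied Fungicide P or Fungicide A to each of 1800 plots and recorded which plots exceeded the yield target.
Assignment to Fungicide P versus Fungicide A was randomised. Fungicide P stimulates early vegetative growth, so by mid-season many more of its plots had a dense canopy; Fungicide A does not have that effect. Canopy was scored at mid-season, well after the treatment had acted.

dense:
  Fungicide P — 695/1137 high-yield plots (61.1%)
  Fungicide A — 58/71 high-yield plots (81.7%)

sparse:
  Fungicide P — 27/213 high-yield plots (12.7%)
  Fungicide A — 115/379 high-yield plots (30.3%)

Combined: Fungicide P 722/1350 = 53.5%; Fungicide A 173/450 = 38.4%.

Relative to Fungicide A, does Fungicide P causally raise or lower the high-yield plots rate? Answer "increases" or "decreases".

increases

Fungicide A is higher inside every mid-season canopy stratum but Fungicide P is higher in aggregate. Whether to stratify depends on how mid-season canopy relates to the fungicide.
Mid-season canopy here is a post-treatment variable shaped by the fungicide; conditioning on it would introduce bias rather than remove it. The overall comparison is the causal one.
Pooled: Fungicide P 53.5% vs Fungicide A 38.4%; Fungicide P is higher overall.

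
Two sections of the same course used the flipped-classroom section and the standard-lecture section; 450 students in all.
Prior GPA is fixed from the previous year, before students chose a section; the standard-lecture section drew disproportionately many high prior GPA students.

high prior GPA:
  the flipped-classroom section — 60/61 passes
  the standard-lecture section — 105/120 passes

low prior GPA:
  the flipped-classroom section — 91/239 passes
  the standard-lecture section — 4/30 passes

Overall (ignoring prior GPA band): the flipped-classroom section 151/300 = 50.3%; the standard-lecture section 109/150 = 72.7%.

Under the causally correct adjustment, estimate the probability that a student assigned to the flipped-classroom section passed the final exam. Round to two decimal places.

0.62

Within every prior GPA band level the flipped-classroom section has the higher rate, yet pooled the standard-lecture section does — Simpson's reversal.
Here prior GPA band is a common cause — it drives both which teaching method a case falls under and the outcome. The crude comparison mixes populations; the stratum-specific rates are the causally relevant ones.
Standardising the flipped-classroom section to the population prior GPA band mix: 0.402·60/61 + 0.598·91/239 = 0.623.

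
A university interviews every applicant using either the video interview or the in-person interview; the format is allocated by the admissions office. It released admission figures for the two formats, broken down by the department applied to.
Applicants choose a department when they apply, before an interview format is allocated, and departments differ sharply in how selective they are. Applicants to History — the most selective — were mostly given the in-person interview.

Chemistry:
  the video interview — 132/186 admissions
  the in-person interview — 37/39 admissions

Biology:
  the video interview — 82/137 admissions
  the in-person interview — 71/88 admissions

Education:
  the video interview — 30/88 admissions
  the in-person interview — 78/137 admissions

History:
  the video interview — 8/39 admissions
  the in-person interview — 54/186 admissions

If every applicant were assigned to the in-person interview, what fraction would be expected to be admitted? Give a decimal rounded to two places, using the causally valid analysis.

Here department is a common cause — it drives both which interview format a case falls under and the outcome. The crude comparison mixes populations; the stratum-specific rates are the causally relevant ones.
Standardising the in-person interview to the population department mix: 0.250·37/39 + 0.250·71/88 + 0.250·78/137 + 0.250·54/186 = 0.654.

0.65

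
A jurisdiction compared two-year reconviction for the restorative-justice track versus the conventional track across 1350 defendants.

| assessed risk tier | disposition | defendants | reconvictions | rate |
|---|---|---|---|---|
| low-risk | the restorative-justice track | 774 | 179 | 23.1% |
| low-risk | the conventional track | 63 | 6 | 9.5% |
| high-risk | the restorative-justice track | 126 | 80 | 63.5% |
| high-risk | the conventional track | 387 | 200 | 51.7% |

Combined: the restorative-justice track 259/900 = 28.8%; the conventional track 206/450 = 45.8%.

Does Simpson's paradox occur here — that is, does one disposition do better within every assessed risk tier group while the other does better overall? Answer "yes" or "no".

yes

Within each assessed risk tier level (low-risk 23.1% vs 9.5%; high-risk 63.5% vs 51.7%), the conventional track has the lower rate every time. Pooled: 28.8% vs 45.8% — the restorative-justice track has the lower rate overall. The two comparisons disagree.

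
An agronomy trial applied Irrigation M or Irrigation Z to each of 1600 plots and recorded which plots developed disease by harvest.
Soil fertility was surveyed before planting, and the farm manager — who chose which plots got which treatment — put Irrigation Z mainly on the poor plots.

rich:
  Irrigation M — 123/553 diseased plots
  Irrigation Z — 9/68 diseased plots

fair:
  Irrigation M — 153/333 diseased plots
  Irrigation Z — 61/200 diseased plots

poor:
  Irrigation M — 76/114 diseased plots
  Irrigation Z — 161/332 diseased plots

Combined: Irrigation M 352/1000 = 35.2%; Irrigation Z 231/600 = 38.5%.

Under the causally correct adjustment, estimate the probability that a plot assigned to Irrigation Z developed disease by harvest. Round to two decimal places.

Here soil fertility is a common cause — it drives both which irrigation a case falls under and the outcome. The crude comparison mixes populations; the stratum-specific rates are the causally relevant ones.
Standardising Irrigation Z to the population soil fertility mix: 0.388·9/68 + 0.333·61/200 + 0.279·161/332 = 0.288.

0.29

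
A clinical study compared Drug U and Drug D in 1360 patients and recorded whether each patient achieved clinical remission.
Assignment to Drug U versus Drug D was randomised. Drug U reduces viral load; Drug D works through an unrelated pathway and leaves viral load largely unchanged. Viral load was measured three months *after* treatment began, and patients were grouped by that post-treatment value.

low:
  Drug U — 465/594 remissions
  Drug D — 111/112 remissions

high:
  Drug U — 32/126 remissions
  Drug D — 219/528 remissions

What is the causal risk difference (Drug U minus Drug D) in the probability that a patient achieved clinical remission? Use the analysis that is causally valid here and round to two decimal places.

Viral load here is a post-treatment variable shaped by the drug; conditioning on it would introduce bias rather than remove it. The overall comparison is the causal one.
The causal difference is the pooled difference: 0.690 − 0.516 = +0.175.

+0.17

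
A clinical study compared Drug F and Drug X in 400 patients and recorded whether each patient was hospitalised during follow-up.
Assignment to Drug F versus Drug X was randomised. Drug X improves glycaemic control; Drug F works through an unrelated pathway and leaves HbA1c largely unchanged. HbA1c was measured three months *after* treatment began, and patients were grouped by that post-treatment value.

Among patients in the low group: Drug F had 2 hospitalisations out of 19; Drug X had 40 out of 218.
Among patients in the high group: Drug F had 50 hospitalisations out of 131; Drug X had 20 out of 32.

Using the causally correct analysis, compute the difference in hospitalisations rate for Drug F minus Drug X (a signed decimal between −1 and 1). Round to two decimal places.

HbA1c is downstream of the drug. One should not condition on a consequence of treatment, so the overall rates are the right comparison.
The causal difference is the pooled difference: 0.347 − 0.240 = +0.107.

+0.11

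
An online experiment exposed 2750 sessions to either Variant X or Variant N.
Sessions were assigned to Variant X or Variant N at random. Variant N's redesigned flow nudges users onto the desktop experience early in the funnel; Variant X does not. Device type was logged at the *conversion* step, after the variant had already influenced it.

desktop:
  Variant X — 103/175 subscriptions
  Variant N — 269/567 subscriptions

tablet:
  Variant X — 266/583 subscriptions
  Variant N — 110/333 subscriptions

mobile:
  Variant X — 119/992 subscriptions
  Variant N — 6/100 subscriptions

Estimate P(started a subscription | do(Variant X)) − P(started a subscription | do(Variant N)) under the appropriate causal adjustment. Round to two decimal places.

The device type-specific comparison favours Variant X throughout, but the pooled figures favour Variant N. The question is whether to condition on device type.
Because the variant influences device type, device type is a post-treatment mediator, not a confounder. Stratifying on it would bias the estimate; the causal effect is the crude pooled difference.
The causal difference is the pooled difference: 0.279 − 0.385 = -0.106.

-0.11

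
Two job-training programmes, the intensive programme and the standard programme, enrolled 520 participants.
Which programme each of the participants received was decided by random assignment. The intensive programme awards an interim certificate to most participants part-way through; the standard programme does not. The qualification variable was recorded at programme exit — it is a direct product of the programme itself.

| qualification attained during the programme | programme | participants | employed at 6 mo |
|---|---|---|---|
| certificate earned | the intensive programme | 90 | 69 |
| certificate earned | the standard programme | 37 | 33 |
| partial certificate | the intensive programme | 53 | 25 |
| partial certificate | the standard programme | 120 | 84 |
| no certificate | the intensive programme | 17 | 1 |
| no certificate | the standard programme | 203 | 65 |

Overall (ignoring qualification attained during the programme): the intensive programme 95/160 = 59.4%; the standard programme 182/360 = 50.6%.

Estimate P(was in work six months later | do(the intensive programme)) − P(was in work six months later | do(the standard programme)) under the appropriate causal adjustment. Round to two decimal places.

+0.09

The stratified and pooled comparisons disagree (the standard programme wins within each qualification attained during the programme; the intensive programme wins overall), so the answer turns on the causal role of qualification attained during the programme.
The distribution of qualification attained during the programme is itself part of what the programme does — it is an intermediate outcome. Holding it fixed would remove that part of the effect; the total effect is the pooled difference.
The causal difference is the pooled difference: 0.594 − 0.506 = +0.088.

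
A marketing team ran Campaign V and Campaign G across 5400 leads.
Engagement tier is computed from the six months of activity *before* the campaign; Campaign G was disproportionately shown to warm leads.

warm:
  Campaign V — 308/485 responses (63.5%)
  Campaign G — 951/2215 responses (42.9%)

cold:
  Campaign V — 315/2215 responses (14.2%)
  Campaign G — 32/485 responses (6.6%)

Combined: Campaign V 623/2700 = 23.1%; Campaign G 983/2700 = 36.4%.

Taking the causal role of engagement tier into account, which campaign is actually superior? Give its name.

Campaign V

Within every engagement tier level Campaign V has the higher rate, yet pooled Campaign G does — Simpson's reversal.
The imbalance in engagement tier arose from how leads were allocated, not from anything the campaign did; and engagement tier independently affects the outcome. The pooled gap is confounded — condition on engagement tier.
Within each level — warm: 63.5% vs 42.9%; cold: 14.2% vs 6.6% — Campaign V is higher every time.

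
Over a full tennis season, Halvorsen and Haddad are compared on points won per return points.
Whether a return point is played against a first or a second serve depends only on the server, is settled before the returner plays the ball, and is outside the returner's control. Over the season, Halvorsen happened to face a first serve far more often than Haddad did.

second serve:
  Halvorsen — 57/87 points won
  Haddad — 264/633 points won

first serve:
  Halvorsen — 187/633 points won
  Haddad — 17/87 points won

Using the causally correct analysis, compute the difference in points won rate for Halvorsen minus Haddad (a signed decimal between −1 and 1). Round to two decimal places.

Halvorsen is higher inside every serve type stratum but Haddad is higher in aggregate. Whether to stratify depends on how serve type relates to the player.
Nothing the player does changes serve type; the imbalance is an allocation artefact. With serve type also predicting the outcome, the pooled figure is confounded, and the within-stratum comparison is the causal one.
Adjusting over the population distribution of serve type: 0.500·(0.655−0.417) + 0.500·(0.295−0.195) = +0.169.

+0.17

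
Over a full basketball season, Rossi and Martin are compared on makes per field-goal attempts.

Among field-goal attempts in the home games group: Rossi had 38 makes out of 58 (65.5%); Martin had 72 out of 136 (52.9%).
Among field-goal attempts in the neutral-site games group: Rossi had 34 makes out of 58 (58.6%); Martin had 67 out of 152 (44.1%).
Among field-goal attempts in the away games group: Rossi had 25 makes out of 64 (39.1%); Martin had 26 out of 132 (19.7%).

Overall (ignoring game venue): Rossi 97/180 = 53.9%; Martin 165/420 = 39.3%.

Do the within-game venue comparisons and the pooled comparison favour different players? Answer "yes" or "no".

no

Within each game venue level (home games 65.5% vs 52.9%; neutral-site games 58.6% vs 44.1%; away games 39.1% vs 19.7%), Rossi has the higher rate every time. Pooled: 53.9% vs 39.3% — Rossi has the higher rate overall. They agree.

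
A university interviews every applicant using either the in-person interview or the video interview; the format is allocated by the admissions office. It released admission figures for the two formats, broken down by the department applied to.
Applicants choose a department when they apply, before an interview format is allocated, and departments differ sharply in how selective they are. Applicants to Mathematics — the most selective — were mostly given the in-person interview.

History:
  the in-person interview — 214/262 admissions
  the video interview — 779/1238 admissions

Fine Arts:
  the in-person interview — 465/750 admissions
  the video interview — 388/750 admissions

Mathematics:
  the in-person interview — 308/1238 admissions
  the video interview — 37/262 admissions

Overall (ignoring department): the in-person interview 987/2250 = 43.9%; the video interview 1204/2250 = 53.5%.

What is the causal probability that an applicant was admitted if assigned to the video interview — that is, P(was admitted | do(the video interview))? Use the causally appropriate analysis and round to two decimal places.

0.43

The imbalance in department arose from how applicants were allocated, not from anything the interview format did; and department independently affects the outcome. The pooled gap is confounded — condition on department.
Standardising the video interview to the population department mix: 0.333·779/1238 + 0.333·388/750 + 0.333·37/262 = 0.429.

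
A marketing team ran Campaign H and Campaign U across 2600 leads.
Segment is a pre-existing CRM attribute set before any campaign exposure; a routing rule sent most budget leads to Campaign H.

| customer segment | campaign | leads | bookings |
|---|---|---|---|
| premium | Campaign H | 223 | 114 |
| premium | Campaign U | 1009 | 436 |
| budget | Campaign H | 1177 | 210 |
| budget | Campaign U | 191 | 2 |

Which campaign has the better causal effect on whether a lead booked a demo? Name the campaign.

Campaign H

Customer segment satisfies the back-door criterion: it is not a descendant of the campaign, and it blocks the spurious path from campaign to outcome. Adjusting for it (i.e., using the within-customer segment rates) gives the causal effect.
Within each level — premium: 51.1% vs 43.2%; budget: 17.8% vs 1.0% — Campaign H is higher every time.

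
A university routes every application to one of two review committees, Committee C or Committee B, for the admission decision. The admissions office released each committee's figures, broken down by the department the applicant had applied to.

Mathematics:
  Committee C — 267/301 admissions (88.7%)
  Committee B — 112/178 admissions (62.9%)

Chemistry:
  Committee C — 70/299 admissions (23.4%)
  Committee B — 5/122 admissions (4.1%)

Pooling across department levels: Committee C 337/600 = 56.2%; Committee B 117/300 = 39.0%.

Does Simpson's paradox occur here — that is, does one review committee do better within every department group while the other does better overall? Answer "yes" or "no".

Within each department level (Mathematics 88.7% vs 62.9%; Chemistry 23.4% vs 4.1%), Committee C has the higher rate every time. Pooled: 56.2% vs 39.0% — Committee C has the higher rate overall. They agree.

no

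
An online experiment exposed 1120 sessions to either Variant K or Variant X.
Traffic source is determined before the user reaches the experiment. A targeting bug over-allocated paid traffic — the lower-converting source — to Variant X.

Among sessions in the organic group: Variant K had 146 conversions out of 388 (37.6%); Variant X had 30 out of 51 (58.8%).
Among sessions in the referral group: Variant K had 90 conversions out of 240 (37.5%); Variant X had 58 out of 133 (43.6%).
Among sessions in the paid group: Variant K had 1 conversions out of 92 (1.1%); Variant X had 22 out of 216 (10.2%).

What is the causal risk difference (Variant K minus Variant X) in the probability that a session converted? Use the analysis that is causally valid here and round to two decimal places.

Within every traffic source level Variant X has the higher rate, yet pooled Variant K does — Simpson's reversal.
Since traffic source is a pre-existing factor (not a product of the variant) and it affects the outcome on its own, it is a confounder. The stratified rates, not the pooled rate, identify the causal effect.
Adjusting over the population distribution of traffic source: 0.392·(0.376−0.588) + 0.333·(0.375−0.436) + 0.275·(0.011−0.102) = -0.128.

-0.13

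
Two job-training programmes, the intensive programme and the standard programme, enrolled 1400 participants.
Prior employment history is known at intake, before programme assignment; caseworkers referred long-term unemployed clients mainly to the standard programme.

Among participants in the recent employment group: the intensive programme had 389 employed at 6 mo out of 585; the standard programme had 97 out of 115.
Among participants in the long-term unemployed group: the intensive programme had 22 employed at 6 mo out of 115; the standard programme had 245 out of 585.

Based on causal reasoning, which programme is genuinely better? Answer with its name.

the standard programme

Within every prior employment history level the standard programme has the higher rate, yet pooled the intensive programme does — Simpson's reversal.
Prior employment history is set before the programme has any effect — it is not caused by the programme — and it independently drives the outcome. That makes it a confounder, so the causal comparison is within prior employment history levels.
Within each level — recent employment: 66.5% vs 84.3%; long-term unemployed: 19.1% vs 41.9% — the standard programme is higher every time.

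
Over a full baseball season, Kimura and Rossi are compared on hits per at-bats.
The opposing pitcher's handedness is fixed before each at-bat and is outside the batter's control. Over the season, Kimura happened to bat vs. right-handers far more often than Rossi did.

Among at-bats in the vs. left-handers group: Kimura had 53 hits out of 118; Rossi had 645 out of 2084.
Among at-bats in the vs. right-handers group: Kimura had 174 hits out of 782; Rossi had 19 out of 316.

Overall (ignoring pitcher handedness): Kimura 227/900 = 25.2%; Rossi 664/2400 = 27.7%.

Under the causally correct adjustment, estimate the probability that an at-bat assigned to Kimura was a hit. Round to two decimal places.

0.37

The pitcher handedness-specific comparison favours Kimura throughout, but the pooled figures favour Rossi. The question is whether to condition on pitcher handedness.
Since pitcher handedness is a pre-existing factor (not a product of the player) and it affects the outcome on its own, it is a confounder. The stratified rates, not the pooled rate, identify the causal effect.
Standardising Kimura to the population pitcher handedness mix: 0.667·53/118 + 0.333·174/782 = 0.374.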